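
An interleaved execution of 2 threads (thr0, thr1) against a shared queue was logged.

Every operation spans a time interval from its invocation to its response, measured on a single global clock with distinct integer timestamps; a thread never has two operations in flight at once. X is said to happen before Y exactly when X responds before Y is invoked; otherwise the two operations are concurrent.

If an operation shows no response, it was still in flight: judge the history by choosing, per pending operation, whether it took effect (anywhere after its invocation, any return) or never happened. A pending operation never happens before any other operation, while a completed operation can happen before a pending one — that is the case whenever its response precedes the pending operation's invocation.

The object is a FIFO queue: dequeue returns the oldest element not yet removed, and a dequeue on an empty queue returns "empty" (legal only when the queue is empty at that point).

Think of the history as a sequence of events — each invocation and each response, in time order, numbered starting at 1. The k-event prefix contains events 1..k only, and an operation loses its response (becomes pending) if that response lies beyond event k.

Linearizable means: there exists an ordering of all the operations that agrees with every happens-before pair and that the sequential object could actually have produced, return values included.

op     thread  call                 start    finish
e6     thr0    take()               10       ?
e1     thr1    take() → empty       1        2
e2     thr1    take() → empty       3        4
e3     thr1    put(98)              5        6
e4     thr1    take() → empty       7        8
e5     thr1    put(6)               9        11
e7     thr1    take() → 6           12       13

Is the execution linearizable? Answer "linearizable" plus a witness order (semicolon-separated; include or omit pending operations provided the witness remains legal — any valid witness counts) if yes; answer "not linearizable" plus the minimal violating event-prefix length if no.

events 1..7 are fine; event 8 — the response of e4 at time 8 — makes the prefix non-linearizable
the sole real-time-consistent order of 4 completed operations fails the queue replay
e.g. e1, e2, e3, e4: illegal at step 4, since e4 take() → empty cannot apply there

not linearizable — minimal violating prefix: 8 events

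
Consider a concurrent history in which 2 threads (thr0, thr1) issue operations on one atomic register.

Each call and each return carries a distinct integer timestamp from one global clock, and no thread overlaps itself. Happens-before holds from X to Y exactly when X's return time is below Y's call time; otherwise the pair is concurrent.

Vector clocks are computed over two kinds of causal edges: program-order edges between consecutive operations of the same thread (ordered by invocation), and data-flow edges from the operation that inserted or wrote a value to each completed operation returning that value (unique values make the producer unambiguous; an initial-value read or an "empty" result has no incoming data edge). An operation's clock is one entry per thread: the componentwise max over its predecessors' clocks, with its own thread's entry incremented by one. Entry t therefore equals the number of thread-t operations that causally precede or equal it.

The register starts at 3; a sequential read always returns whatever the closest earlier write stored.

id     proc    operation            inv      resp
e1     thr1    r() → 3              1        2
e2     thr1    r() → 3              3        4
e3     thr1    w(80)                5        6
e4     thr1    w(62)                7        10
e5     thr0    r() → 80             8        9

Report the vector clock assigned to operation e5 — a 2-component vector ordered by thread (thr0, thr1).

e1 (invocation 1): nothing precedes it; thr1's component alone gives (0, 1)
e2, invoked 3, takes VC(e1)=(0, 1) under max, adds 1 for thr1 → (0, 2)
e3, invoked 5, takes VC(e2)=(0, 2) under max, adds 1 for thr1 → (0, 3)
e4, invoked 7, takes VC(e3)=(0, 3) under max, adds 1 for thr1 → (0, 4)
e5, invoked 8, takes VC(e3)=(0, 3) under max, adds 1 for thr0 → (1, 3)
target: VC(e5) = (1, 3)

(1, 3)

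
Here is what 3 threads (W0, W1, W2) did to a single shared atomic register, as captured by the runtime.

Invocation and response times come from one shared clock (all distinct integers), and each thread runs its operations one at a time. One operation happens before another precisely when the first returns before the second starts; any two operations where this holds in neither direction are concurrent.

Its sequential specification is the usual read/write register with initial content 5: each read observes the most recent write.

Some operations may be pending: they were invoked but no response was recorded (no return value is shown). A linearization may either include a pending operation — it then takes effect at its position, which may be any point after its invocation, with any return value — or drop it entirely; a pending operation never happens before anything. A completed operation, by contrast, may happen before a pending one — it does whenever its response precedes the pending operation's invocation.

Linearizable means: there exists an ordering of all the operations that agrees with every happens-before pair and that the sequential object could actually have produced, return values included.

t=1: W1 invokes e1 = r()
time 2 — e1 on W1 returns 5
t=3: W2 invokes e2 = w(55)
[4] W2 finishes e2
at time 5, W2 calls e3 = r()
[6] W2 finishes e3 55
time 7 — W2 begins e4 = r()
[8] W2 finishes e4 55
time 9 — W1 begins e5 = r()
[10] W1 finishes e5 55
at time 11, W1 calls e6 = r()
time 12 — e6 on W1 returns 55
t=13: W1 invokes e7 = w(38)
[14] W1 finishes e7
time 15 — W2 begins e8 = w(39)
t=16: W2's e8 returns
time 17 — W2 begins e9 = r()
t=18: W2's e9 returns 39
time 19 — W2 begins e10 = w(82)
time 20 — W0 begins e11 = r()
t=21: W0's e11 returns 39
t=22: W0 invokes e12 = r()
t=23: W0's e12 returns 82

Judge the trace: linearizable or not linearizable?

a witness: e1, e2, e3, e4, e5, e6, e7, e8, e9, e11, e10, e12
step 1: e1 r() → 5 — value 5
step 2: e2 w(55) — value 55
step 3: e3 r() → 55 — value 55
step 4: e4 r() → 55 — value 55
step 5: e5 r() → 55 — value 55
step 6: e6 r() → 55 — value 55
step 7: e7 w(38) — value 38
step 8: e8 w(39) — value 39
step 9: e9 r() → 39 — value 39
step 10: e11 r() → 39 — value 39
step 11: e10 w(82) (pending, included) — value 82
step 12: e12 r() → 82 — value 82

linearizable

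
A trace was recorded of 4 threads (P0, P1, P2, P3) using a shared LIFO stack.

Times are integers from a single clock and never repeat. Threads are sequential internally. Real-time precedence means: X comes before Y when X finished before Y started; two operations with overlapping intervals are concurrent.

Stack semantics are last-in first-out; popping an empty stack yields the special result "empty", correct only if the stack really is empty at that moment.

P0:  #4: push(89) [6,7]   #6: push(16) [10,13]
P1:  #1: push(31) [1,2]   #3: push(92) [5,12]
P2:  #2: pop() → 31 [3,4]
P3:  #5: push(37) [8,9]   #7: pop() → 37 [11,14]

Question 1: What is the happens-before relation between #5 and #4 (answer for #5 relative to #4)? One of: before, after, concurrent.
#5 spans [8,9], #4 spans [6,7]
resp(#4)=7 < inv(#5)=8

after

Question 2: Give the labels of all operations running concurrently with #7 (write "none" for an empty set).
concurrent with #7 ([11,14]): every op whose interval crosses 11..14
#1 [1,2]: before
#2 [3,4]: before
#3 [5,12]: concurrent
#4 [6,7]: before
#5 [8,9]: before
#6 [10,13]: concurrent

#3, #6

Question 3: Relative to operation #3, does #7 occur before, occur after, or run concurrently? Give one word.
#7 spans [11,14], #3 spans [5,12]
the intervals overlap in both directions

concurrent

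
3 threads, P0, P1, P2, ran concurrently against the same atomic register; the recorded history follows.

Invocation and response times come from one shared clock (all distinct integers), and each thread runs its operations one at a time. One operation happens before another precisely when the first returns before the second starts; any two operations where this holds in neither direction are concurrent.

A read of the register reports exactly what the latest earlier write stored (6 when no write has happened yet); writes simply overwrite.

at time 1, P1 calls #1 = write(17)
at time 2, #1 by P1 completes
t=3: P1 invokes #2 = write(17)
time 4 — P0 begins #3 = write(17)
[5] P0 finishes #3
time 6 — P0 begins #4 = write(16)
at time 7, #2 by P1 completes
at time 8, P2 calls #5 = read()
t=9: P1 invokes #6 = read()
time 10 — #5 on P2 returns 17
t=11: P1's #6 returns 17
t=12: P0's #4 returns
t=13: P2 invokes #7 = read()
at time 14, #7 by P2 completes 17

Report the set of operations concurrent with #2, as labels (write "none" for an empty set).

overlap test against #2 [3,7]: concurrent iff the interval meets 3..7
#1 [1,2]: before
#3 [4,5]: concurrent
#4 [6,12]: concurrent
#5 [8,10]: after
#6 [9,11]: after
#7 [13,14]: after

#3, #4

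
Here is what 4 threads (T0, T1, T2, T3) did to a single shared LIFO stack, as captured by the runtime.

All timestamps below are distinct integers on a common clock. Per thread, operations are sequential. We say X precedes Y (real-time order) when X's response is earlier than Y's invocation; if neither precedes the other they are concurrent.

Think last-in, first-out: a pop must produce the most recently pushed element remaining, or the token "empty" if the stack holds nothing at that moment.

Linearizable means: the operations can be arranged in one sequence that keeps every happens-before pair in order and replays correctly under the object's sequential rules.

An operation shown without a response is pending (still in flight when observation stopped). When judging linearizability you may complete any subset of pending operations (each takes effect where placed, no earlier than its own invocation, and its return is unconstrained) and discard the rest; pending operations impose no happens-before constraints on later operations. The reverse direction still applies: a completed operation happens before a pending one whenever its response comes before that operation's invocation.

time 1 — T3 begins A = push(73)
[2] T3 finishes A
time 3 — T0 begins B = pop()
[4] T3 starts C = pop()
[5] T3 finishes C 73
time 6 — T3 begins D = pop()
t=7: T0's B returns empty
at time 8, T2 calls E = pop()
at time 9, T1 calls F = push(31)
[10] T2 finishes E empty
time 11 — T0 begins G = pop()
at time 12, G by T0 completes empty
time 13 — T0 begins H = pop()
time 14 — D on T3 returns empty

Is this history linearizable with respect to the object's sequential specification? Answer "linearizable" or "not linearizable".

linearizable

witness order: A, C, B, D, E, G
after step 1 (A push(73)): stack <73>
after step 2 (C pop() → 73): stack <>
after step 3 (B pop() → empty): stack <>
after step 4 (D pop() → empty): stack <>
after step 5 (E pop() → empty): stack <>
after step 6 (G pop() → empty): stack <>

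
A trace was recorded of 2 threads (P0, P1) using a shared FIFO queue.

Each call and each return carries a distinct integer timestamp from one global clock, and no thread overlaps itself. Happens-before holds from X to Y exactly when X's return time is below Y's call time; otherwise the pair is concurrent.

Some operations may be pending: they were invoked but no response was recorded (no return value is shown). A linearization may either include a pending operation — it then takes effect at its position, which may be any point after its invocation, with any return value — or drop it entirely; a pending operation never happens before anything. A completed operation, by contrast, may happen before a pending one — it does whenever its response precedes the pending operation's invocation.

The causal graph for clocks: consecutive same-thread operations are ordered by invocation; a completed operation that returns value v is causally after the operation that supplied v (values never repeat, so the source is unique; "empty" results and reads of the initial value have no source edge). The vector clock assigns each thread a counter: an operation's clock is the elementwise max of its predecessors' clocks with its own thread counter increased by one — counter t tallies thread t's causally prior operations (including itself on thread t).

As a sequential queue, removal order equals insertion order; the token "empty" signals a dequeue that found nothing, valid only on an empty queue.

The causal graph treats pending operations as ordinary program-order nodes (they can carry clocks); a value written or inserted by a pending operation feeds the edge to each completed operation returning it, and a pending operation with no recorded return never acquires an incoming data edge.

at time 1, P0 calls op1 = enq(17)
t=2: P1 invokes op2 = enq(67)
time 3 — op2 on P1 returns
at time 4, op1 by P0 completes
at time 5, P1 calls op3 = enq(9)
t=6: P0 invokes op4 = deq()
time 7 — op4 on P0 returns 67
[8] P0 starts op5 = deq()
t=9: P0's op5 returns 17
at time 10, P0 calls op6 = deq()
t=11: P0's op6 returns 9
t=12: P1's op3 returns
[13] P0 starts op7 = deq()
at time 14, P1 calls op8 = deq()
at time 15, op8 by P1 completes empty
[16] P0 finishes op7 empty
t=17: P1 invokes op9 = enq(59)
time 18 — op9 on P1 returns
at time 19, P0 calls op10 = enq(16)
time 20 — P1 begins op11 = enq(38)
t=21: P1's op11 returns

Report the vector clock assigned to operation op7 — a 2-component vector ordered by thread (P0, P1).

root op op2, invoked 2: fresh clock plus P1's own tick → (0, 1)
root op op1, invoked 1: fresh clock plus P0's own tick → (1, 0)
from VC(op2)=(0, 1), op3 (invoked 5) maxes components and bumps P1 → (0, 2)
from VC(op3)=(0, 2), op8 (invoked 14) maxes components and bumps P1 → (0, 3)
from VC(op1)=(1, 0), VC(op2)=(0, 1), op4 (invoked 6) maxes components and bumps P0 → (2, 1)
from VC(op8)=(0, 3), op9 (invoked 17) maxes components and bumps P1 → (0, 4)
from VC(op1)=(1, 0), VC(op4)=(2, 1), op5 (invoked 8) maxes components and bumps P0 → (3, 1)
from VC(op9)=(0, 4), op11 (invoked 20) maxes components and bumps P1 → (0, 5)
from VC(op3)=(0, 2), VC(op5)=(3, 1), op6 (invoked 10) maxes components and bumps P0 → (4, 2)
from VC(op6)=(4, 2), op7 (invoked 13) maxes components and bumps P0 → (5, 2)
from VC(op7)=(5, 2), op10 (invoked 19) maxes components and bumps P0 → (6, 2)
target: VC(op7) = (5, 2)

(5, 2)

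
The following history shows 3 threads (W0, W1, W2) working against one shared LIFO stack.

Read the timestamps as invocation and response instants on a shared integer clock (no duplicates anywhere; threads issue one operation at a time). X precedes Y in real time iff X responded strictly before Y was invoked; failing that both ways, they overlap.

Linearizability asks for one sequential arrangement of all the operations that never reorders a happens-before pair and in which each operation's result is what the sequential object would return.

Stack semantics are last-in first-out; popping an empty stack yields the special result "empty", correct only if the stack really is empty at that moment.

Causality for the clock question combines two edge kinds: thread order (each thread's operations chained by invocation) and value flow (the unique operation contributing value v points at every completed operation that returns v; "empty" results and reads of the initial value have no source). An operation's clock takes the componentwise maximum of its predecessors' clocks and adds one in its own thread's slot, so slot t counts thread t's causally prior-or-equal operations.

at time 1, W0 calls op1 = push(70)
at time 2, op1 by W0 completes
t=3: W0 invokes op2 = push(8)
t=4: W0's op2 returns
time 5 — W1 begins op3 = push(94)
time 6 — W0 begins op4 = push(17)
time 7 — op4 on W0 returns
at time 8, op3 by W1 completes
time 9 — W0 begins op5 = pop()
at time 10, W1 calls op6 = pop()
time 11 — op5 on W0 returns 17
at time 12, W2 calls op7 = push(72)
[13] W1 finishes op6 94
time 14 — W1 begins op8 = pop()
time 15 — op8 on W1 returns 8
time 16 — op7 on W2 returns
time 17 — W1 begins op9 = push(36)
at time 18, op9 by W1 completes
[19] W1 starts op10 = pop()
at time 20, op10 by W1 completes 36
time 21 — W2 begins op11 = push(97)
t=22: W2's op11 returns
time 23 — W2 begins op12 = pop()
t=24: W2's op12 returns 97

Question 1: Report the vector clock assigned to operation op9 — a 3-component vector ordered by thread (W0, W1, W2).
(2, 4, 0)

VC(op7, invoked at 12): no causal predecessors; +1 on W2 → (0, 0, 1)
VC(op3, invoked at 5): no causal predecessors; +1 on W1 → (0, 1, 0)
VC(op1, invoked at 1): no causal predecessors; +1 on W0 → (1, 0, 0)
invoked at 21, op11 merges VC(op7)=(0, 0, 1) and bumps W2's slot → (0, 0, 2)
invoked at 10, op6 merges VC(op3)=(0, 1, 0) and bumps W1's slot → (0, 2, 0)
invoked at 3, op2 merges VC(op1)=(1, 0, 0) and bumps W0's slot → (2, 0, 0)
invoked at 23, op12 merges VC(op11)=(0, 0, 2) and bumps W2's slot → (0, 0, 3)
invoked at 6, op4 merges VC(op2)=(2, 0, 0) and bumps W0's slot → (3, 0, 0)
invoked at 9, op5 merges VC(op4)=(3, 0, 0) and bumps W0's slot → (4, 0, 0)
invoked at 14, op8 merges VC(op2)=(2, 0, 0), VC(op6)=(0, 2, 0) and bumps W1's slot → (2, 3, 0)
invoked at 17, op9 merges VC(op8)=(2, 3, 0) and bumps W1's slot → (2, 4, 0)
invoked at 19, op10 merges VC(op9)=(2, 4, 0) and bumps W1's slot → (2, 5, 0)
target: VC(op9) = (2, 4, 0)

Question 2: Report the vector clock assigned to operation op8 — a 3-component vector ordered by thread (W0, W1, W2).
(2, 3, 0)

root op op7, invoked 12: fresh clock plus W2's own tick → (0, 0, 1)
root op op3, invoked 5: fresh clock plus W1's own tick → (0, 1, 0)
root op op1, invoked 1: fresh clock plus W0's own tick → (1, 0, 0)
merge at op11 (invoked 21): VC(op7)=(0, 0, 1), own-thread bump on W2 → (0, 0, 2)
merge at op6 (invoked 10): VC(op3)=(0, 1, 0), own-thread bump on W1 → (0, 2, 0)
merge at op2 (invoked 3): VC(op1)=(1, 0, 0), own-thread bump on W0 → (2, 0, 0)
merge at op12 (invoked 23): VC(op11)=(0, 0, 2), own-thread bump on W2 → (0, 0, 3)
merge at op4 (invoked 6): VC(op2)=(2, 0, 0), own-thread bump on W0 → (3, 0, 0)
merge at op5 (invoked 9): VC(op4)=(3, 0, 0), own-thread bump on W0 → (4, 0, 0)
merge at op8 (invoked 14): VC(op2)=(2, 0, 0), VC(op6)=(0, 2, 0), own-thread bump on W1 → (2, 3, 0)
merge at op9 (invoked 17): VC(op8)=(2, 3, 0), own-thread bump on W1 → (2, 4, 0)
merge at op10 (invoked 19): VC(op9)=(2, 4, 0), own-thread bump on W1 → (2, 5, 0)
target: VC(op8) = (2, 3, 0)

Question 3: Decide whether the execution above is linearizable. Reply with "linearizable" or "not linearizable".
linearizable

witness order: op1, op2, op3, op4, op5, op6, op8, op7, op9, op10, op11, op12
step 1: op1 push(70) — stack <70>
step 2: op2 push(8) — stack <70,8>
step 3: op3 push(94) — stack <70,8,94>
step 4: op4 push(17) — stack <70,8,94,17>
step 5: op5 pop() → 17 — stack <70,8,94>
step 6: op6 pop() → 94 — stack <70,8>
step 7: op8 pop() → 8 — stack <70>
step 8: op7 push(72) — stack <70,72>
step 9: op9 push(36) — stack <70,72,36>
step 10: op10 pop() → 36 — stack <70,72>
step 11: op11 push(97) — stack <70,72,97>
step 12: op12 pop() → 97 — stack <70,72>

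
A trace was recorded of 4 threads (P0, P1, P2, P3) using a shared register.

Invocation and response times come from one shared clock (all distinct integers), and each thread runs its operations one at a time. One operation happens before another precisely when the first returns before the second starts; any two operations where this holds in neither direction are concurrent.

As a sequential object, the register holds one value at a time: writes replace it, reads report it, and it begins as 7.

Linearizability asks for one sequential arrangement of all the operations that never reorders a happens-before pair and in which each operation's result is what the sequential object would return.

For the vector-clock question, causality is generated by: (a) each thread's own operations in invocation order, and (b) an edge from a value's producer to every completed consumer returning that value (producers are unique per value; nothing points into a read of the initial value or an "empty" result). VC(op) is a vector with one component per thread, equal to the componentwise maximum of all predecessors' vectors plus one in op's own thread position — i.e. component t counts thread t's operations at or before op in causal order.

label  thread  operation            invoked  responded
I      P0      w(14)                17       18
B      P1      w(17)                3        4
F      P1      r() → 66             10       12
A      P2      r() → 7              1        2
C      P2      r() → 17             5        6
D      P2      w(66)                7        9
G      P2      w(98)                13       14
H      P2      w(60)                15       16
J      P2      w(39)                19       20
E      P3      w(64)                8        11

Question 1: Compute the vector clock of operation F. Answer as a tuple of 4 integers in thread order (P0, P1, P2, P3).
Answer: (0, 2, 3, 0)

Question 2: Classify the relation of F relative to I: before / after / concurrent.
Answer: before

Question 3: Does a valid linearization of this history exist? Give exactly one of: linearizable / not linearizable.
linearizable

a witness: A, B, C, D, F, E, G, H, I, J
1. A r() → 7, leaving value 7
2. B w(17), leaving value 17
3. C r() → 17, leaving value 17
4. D w(66), leaving value 66
5. F r() → 66, leaving value 66
6. E w(64), leaving value 64
7. G w(98), leaving value 98
8. H w(60), leaving value 60
9. I w(14), leaving value 14
10. J w(39), leaving value 39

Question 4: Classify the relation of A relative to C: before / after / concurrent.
Answer: before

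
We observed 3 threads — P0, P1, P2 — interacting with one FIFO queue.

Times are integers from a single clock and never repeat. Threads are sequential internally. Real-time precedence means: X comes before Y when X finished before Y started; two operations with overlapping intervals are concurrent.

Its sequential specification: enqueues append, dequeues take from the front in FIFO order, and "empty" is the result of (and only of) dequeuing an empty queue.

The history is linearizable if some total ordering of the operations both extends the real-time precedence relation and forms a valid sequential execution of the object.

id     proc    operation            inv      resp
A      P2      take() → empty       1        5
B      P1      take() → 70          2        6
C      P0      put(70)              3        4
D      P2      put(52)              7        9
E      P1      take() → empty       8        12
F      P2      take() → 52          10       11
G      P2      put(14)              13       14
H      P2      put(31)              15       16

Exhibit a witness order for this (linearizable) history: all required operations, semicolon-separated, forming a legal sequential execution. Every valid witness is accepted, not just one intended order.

1. A take() → empty, leaving queue <>
2. C put(70), leaving queue <70>
3. B take() → 70, leaving queue <>
4. D put(52), leaving queue <52>
5. F take() → 52, leaving queue <>
6. E take() → empty, leaving queue <>
7. G put(14), leaving queue <14>
8. H put(31), leaving queue <14,31>

A; C; B; D; F; E; G; H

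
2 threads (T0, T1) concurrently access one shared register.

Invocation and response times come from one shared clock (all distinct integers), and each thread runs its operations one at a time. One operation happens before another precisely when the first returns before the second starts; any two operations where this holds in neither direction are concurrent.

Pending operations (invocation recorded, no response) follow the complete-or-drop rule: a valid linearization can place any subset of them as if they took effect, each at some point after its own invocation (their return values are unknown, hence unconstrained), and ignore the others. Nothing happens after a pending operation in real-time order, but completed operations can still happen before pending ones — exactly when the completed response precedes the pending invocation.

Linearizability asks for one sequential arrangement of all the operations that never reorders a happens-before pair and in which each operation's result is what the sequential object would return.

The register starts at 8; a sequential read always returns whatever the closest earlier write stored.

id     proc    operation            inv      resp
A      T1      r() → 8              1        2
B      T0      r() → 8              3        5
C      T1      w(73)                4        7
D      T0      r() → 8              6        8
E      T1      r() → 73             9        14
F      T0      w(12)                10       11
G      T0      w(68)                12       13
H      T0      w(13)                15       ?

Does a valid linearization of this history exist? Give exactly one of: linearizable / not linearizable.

a witness: A, B, D, C, E, F, G
after step 1 (A r() → 8): value 8
after step 2 (B r() → 8): value 8
after step 3 (D r() → 8): value 8
after step 4 (C w(73)): value 73
after step 5 (E r() → 73): value 73
after step 6 (F w(12)): value 12
after step 7 (G w(68)): value 68

linearizable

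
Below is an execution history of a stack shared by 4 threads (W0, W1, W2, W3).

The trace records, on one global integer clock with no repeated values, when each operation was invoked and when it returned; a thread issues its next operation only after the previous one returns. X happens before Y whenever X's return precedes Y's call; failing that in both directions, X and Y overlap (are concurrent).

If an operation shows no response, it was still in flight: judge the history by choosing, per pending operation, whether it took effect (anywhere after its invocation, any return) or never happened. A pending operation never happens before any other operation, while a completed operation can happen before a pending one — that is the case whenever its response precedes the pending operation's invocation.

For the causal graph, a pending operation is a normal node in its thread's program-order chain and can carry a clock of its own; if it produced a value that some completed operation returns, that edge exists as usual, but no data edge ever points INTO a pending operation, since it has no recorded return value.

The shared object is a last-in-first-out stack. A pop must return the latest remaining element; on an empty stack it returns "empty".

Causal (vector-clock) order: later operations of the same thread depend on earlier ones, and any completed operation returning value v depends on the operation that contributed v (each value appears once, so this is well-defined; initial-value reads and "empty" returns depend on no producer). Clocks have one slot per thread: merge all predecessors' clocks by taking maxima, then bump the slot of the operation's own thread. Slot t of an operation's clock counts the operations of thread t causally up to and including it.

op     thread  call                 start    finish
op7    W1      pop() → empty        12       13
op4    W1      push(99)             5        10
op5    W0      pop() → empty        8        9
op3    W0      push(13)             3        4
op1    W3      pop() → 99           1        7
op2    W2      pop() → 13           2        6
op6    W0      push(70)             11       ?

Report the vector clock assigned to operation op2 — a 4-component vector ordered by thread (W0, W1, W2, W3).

(1, 0, 1, 0)

op4, invoked 5, has no incoming edges; only W1's bump applies → (0, 1, 0, 0)
op3, invoked 3, has no incoming edges; only W0's bump applies → (1, 0, 0, 0)
invoked at 1, op1 merges VC(op4)=(0, 1, 0, 0) and bumps W3's slot → (0, 1, 0, 1)
invoked at 12, op7 merges VC(op4)=(0, 1, 0, 0) and bumps W1's slot → (0, 2, 0, 0)
invoked at 2, op2 merges VC(op3)=(1, 0, 0, 0) and bumps W2's slot → (1, 0, 1, 0)
invoked at 8, op5 merges VC(op3)=(1, 0, 0, 0) and bumps W0's slot → (2, 0, 0, 0)
invoked at 11, op6 merges VC(op5)=(2, 0, 0, 0) and bumps W0's slot → (3, 0, 0, 0)
target: VC(op2) = (1, 0, 1, 0)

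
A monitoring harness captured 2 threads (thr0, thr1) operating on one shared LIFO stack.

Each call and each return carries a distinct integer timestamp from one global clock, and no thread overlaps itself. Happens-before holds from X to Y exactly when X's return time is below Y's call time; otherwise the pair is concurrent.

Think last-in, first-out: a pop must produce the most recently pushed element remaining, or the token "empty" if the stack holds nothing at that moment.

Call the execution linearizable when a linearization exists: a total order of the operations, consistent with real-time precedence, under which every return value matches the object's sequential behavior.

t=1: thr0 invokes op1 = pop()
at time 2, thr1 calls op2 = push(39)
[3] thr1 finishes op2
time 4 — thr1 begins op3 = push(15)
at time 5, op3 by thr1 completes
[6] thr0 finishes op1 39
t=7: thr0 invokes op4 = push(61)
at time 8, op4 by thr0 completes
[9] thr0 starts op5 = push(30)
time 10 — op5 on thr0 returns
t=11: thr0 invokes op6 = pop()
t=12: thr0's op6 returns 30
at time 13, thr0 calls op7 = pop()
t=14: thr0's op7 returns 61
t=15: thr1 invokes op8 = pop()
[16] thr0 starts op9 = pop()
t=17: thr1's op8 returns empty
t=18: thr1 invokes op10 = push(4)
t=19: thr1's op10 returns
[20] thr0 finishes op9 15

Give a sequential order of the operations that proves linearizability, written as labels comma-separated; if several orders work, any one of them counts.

op2, op1, op3, op4, op5, op6, op7, op9, op8, op10

step 1: op2 push(39) — stack <39>
step 2: op1 pop() → 39 — stack <>
step 3: op3 push(15) — stack <15>
step 4: op4 push(61) — stack <15,61>
step 5: op5 push(30) — stack <15,61,30>
step 6: op6 pop() → 30 — stack <15,61>
step 7: op7 pop() → 61 — stack <15>
step 8: op9 pop() → 15 — stack <>
step 9: op8 pop() → empty — stack <>
step 10: op10 push(4) — stack <4>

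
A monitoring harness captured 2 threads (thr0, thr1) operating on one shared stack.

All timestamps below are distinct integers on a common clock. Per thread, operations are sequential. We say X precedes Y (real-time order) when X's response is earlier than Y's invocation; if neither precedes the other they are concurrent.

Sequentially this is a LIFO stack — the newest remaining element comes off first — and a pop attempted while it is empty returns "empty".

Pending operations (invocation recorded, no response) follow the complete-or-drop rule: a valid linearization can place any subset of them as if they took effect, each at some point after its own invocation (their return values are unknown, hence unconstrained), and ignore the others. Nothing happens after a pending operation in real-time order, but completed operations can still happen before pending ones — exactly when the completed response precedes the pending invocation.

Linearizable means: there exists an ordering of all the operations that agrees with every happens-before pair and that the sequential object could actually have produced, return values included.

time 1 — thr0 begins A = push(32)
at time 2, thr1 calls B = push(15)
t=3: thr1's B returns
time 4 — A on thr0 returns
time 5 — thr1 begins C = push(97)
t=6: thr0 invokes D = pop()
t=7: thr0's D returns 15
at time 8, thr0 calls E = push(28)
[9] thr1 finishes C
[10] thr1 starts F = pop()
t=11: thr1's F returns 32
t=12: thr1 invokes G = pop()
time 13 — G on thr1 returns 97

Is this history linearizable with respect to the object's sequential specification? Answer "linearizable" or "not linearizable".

already the first 11 events (up to F's response at time 11) admit no linearization; the first 10 still do
5 completed operations, 4 real-time-consistent orders — every stack replay fails
completion choices over the 1 pending operation (E) were checked; none helps
take A, B, C, D, F (pending dropped): step 4 already fails, because D pop() → 15 cannot occur there
take A, B, D, C, F (pending dropped): step 5 already fails, because F pop() → 32 cannot occur there

not linearizable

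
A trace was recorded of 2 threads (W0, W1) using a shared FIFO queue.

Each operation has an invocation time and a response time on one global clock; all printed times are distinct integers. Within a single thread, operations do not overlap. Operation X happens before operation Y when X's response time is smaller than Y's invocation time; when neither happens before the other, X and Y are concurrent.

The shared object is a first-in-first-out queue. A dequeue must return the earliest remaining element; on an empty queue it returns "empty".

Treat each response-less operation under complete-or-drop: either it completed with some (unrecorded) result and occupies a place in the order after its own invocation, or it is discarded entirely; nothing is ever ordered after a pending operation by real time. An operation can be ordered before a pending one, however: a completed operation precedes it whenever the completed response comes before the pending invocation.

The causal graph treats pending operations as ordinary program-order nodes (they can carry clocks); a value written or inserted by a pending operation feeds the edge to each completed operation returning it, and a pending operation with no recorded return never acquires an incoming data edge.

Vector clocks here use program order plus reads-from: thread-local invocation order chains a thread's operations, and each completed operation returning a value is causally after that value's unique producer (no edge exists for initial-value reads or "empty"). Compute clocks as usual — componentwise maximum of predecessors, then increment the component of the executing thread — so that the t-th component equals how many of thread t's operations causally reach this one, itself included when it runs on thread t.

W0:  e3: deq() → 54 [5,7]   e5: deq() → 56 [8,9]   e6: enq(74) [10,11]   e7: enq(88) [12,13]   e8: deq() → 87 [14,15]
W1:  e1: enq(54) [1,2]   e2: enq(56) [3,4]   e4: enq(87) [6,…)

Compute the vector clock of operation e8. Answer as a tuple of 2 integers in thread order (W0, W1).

root op e1, invoked 1: fresh clock plus W1's own tick → (0, 1)
merge at e2 (invoked 3): VC(e1)=(0, 1), own-thread bump on W1 → (0, 2)
merge at e3 (invoked 5): VC(e1)=(0, 1), own-thread bump on W0 → (1, 1)
merge at e4 (invoked 6): VC(e2)=(0, 2), own-thread bump on W1 → (0, 3)
merge at e5 (invoked 8): VC(e2)=(0, 2), VC(e3)=(1, 1), own-thread bump on W0 → (2, 2)
merge at e6 (invoked 10): VC(e5)=(2, 2), own-thread bump on W0 → (3, 2)
merge at e7 (invoked 12): VC(e6)=(3, 2), own-thread bump on W0 → (4, 2)
merge at e8 (invoked 14): VC(e4)=(0, 3), VC(e7)=(4, 2), own-thread bump on W0 → (5, 3)
target: VC(e8) = (5, 3)

(5, 3)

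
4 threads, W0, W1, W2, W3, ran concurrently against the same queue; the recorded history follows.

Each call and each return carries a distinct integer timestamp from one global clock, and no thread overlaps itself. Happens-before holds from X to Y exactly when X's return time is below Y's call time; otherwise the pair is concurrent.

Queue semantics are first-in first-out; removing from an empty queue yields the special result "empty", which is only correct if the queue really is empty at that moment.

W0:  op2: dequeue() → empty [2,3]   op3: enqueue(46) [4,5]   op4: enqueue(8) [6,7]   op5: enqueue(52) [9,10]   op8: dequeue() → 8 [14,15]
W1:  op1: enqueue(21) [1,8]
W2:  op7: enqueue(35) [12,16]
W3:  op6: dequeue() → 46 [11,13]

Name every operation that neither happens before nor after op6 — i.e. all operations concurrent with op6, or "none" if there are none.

op7

concurrent with op6 ([11,13]): every op whose interval crosses 11..13
op1 [1,8]: before
op2 [2,3]: before
op3 [4,5]: before
op4 [6,7]: before
op5 [9,10]: before
op7 [12,16]: concurrent
op8 [14,15]: after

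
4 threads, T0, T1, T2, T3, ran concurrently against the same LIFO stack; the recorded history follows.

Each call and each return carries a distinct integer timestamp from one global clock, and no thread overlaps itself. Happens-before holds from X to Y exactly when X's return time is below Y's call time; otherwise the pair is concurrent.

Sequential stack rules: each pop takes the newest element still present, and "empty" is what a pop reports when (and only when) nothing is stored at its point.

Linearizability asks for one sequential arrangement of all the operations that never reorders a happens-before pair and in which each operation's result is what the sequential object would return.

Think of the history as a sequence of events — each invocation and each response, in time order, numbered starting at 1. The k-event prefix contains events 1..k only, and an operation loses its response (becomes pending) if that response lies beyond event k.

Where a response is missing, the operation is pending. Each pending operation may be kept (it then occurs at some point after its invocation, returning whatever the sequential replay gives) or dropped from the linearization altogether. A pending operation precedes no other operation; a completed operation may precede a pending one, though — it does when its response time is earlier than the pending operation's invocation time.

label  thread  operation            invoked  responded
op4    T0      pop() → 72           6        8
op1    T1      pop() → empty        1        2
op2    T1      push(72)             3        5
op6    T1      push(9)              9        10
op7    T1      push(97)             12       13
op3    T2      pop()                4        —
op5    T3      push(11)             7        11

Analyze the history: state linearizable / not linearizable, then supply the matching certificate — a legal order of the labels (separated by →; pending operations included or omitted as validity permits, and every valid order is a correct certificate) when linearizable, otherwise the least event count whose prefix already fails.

1. op1 pop() → empty, leaving stack <>
2. op2 push(72), leaving stack <72>
3. op4 pop() → 72, leaving stack <>
4. op3 pop() (pending, included), leaving stack <>
5. op5 push(11), leaving stack <11>
6. op6 push(9), leaving stack <11,9>
7. op7 push(97), leaving stack <11,9,97>

linearizable — witness: op1 → op2 → op4 → op3 → op5 → op6 → op7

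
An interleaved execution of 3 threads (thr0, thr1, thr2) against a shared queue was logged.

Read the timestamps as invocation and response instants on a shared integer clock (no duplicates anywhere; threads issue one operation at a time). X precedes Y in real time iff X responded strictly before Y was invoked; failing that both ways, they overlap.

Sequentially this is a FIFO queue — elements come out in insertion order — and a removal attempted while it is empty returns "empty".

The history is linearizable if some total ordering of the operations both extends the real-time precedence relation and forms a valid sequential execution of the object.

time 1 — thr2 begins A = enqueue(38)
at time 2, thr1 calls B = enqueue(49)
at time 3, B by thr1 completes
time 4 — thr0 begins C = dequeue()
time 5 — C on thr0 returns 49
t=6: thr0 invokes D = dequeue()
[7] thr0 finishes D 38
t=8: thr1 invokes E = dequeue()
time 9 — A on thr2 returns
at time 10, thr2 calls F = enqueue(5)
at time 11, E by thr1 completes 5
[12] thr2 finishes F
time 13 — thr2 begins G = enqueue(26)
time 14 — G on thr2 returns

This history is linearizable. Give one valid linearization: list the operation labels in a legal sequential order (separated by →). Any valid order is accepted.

B → A → C → D → F → E → G

step 1: B enqueue(49) — queue <49>
step 2: A enqueue(38) — queue <49,38>
step 3: C dequeue() → 49 — queue <38>
step 4: D dequeue() → 38 — queue <>
step 5: F enqueue(5) — queue <5>
step 6: E dequeue() → 5 — queue <>
step 7: G enqueue(26) — queue <26>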